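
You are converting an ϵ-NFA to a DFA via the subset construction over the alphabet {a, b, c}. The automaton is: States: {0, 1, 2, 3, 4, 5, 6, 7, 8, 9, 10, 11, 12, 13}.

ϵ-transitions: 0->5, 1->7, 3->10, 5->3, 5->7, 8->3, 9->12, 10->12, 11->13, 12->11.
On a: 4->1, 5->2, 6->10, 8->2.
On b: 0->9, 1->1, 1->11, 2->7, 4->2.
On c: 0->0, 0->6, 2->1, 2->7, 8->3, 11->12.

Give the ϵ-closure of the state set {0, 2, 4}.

Start with {0, 2, 4}.
From 0 via ϵ: add 5.
From 5 via ϵ: add 3, 7.
From 3 via ϵ: add 10.
From 10 via ϵ: add 12.
From 12 via ϵ: add 11.
From 11 via ϵ: add 13.
No new states can be added; the closed set is {0, 2, 3, 4, 5, 7, 10, 11, 12, 13}.

{0, 2, 3, 4, 5, 7, 10, 11, 12, 13}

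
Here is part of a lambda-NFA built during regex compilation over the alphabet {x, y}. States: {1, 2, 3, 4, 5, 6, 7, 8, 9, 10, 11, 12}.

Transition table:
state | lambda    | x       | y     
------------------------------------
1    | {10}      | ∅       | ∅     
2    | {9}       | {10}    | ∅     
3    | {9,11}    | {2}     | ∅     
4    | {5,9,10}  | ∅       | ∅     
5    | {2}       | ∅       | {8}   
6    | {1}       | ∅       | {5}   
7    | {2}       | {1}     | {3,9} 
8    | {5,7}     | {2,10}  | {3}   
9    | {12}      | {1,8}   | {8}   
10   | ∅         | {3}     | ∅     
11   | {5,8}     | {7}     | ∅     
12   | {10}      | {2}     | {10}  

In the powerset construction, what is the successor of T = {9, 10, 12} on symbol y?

9 on y → {8}.
12 on y → {10}.
No y-transition from 10.
Union after reading y: {8, 10}.
Now take the lambda-closure:
From 8 via lambda: add 5, 7.
From 5 via lambda: add 2.
From 2 via lambda: add 9.
From 9 via lambda: add 12.
No new states can be added; the closed set is {2, 5, 7, 8, 9, 10, 12}.

{2, 5, 7, 8, 9, 10, 12}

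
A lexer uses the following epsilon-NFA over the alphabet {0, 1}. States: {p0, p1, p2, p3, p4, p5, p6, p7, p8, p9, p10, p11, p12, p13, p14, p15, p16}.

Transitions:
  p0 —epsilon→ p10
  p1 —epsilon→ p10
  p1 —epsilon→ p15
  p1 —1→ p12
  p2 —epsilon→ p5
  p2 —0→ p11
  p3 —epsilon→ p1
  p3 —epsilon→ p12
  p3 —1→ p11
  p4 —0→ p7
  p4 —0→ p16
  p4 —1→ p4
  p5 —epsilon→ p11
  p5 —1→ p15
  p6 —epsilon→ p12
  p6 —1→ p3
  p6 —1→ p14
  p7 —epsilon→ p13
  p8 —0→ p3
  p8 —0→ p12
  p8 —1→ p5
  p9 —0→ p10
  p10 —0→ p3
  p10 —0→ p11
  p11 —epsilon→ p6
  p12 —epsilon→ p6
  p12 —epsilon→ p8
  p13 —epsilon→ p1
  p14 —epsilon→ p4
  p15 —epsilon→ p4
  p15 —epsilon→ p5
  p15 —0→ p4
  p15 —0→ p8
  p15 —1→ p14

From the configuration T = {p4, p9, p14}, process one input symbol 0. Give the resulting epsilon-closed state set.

p4 on 0 → {p7, p16}.
p9 on 0 → {p10}.
No 0-transition from p14.
Union after reading 0: {p7, p10, p16}.
Now take the epsilon-closure:
From p7 via epsilon: add p13.
From p13 via epsilon: add p1.
From p1 via epsilon: add p15.
From p15 via epsilon: add p4, p5.
From p5 via epsilon: add p11.
From p11 via epsilon: add p6.
From p6 via epsilon: add p12.
From p12 via epsilon: add p8.
No new states can be added; the closed set is {p1, p4, p5, p6, p7, p8, p10, p11, p12, p13, p15, p16}.

{p1, p4, p5, p6, p7, p8, p10, p11, p12, p13, p15, p16}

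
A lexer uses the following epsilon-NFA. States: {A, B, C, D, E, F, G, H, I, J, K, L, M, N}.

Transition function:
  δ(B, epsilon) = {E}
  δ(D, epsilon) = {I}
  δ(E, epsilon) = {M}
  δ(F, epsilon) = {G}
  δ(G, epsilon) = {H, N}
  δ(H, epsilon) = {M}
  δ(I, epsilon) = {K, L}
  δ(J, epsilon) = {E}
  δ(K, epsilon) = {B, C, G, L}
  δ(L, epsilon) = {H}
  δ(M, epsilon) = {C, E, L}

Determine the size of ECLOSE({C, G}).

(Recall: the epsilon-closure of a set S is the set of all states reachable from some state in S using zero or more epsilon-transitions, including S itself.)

Start with {C, G}.
From G via epsilon: add H, N.
From H via epsilon: add M.
From M via epsilon: add E, L.
epsilon-closure = {C, E, G, H, L, M, N}, which has 7 states.

7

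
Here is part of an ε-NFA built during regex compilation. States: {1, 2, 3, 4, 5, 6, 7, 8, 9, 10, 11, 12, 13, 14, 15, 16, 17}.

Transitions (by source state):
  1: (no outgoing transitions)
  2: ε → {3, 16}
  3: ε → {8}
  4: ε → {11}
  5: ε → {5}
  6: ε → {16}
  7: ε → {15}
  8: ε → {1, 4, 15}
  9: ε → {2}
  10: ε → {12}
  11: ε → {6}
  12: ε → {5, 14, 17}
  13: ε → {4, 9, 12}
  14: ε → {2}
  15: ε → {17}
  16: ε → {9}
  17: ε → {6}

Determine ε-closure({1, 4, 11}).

Start with {1, 4, 11}.
From 11 via ε: add 6.
From 6 via ε: add 16.
From 16 via ε: add 9.
From 9 via ε: add 2.
From 2 via ε: add 3.
From 3 via ε: add 8.
From 8 via ε: add 15.
From 15 via ε: add 17.
No new states can be added; the closed set is {1, 2, 3, 4, 6, 8, 9, 11, 15, 16, 17}.

{1, 2, 3, 4, 6, 8, 9, 11, 15, 16, 17}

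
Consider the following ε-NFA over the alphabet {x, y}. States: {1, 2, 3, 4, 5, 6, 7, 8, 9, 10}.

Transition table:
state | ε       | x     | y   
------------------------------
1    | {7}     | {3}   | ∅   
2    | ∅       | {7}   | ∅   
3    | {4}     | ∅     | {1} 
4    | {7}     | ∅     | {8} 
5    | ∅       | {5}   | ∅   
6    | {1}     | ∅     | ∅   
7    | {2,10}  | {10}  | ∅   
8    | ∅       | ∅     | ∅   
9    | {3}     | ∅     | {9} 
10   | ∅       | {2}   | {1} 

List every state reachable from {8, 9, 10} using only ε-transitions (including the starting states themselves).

Start with {8, 9, 10}.
From 9 via ε: add 3.
From 3 via ε: add 4.
From 4 via ε: add 7.
From 7 via ε: add 2.
No new states can be added; the closed set is {2, 3, 4, 7, 8, 9, 10}.

{2, 3, 4, 7, 8, 9, 10}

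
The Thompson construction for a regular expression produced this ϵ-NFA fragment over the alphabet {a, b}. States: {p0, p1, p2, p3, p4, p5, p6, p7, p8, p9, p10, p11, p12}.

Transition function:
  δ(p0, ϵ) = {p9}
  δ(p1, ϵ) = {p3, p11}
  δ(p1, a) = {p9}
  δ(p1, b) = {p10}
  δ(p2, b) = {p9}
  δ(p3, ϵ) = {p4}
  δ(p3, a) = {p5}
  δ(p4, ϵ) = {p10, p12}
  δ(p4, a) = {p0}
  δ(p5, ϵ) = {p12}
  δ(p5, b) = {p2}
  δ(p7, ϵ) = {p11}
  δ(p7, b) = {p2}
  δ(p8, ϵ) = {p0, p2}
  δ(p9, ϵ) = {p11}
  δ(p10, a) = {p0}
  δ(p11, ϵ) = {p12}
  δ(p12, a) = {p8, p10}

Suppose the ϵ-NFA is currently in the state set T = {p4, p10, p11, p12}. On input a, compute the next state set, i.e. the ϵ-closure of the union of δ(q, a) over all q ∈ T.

p4 on a → {p0}.
p10 on a → {p0}.
p12 on a → {p8, p10}.
No a-transition from p11.
Union after reading a: {p0, p8, p10}.
Now take the ϵ-closure:
From p0 via ϵ: add p9.
From p8 via ϵ: add p2.
From p9 via ϵ: add p11.
From p11 via ϵ: add p12.
No new states can be added; the closed set is {p0, p2, p8, p9, p10, p11, p12}.

{p0, p2, p8, p9, p10, p11, p12}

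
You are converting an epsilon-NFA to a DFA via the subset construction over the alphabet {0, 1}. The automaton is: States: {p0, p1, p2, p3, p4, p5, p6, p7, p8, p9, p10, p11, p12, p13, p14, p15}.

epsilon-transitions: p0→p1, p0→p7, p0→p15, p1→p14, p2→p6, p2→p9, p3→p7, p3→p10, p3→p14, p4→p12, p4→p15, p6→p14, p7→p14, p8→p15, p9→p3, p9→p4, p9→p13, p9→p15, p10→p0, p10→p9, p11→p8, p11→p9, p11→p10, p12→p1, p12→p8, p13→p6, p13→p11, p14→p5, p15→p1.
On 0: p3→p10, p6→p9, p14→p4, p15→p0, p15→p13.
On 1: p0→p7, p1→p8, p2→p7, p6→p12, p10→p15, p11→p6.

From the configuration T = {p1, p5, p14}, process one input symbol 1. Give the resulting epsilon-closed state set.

{p1, p5, p8, p14, p15}

p1 on 1 → {p8}.
No 1-transition from p5, p14.
Union after reading 1: {p8}.
Now take the epsilon-closure:
From p8 via epsilon: add p15.
From p15 via epsilon: add p1.
From p1 via epsilon: add p14.
From p14 via epsilon: add p5.
No new states can be added; the closed set is {p1, p5, p8, p14, p15}.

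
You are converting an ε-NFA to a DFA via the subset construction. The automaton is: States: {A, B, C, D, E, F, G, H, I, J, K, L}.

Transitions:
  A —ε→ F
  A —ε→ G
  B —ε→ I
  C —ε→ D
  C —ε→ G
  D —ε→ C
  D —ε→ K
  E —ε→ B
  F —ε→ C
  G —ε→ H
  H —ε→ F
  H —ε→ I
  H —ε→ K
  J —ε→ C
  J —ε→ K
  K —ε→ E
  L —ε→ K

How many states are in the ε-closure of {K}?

4

Start with {K}.
From K via ε: add E.
From E via ε: add B.
From B via ε: add I.
ε-closure = {B, E, I, K}, which has 4 states.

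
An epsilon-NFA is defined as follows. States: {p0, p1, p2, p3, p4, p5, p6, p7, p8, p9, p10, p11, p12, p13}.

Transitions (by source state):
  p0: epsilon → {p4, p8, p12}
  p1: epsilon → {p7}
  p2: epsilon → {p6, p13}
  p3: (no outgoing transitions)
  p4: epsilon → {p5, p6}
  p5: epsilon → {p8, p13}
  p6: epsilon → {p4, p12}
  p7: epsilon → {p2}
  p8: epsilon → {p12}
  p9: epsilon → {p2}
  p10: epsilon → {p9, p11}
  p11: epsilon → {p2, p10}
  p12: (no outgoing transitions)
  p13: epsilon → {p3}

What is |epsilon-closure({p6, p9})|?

Start with {p6, p9}.
From p6 via epsilon: add p4, p12.
From p9 via epsilon: add p2.
From p2 via epsilon: add p13.
From p4 via epsilon: add p5.
From p5 via epsilon: add p8.
From p13 via epsilon: add p3.
epsilon-closure = {p2, p3, p4, p5, p6, p8, p9, p12, p13}, which has 9 states.

9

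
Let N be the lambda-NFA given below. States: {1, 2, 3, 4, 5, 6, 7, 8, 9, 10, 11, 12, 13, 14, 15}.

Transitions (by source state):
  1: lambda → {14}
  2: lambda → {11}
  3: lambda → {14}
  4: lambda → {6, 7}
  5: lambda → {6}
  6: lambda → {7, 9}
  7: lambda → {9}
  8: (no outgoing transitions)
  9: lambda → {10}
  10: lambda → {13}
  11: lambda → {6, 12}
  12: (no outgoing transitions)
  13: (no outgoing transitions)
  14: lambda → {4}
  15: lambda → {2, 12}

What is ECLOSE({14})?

{4, 6, 7, 9, 10, 13, 14}

Start with {14}.
From 14 via lambda: add 4.
From 4 via lambda: add 6, 7.
From 6 via lambda: add 9.
From 9 via lambda: add 10.
From 10 via lambda: add 13.
No new states can be added; the closed set is {4, 6, 7, 9, 10, 13, 14}.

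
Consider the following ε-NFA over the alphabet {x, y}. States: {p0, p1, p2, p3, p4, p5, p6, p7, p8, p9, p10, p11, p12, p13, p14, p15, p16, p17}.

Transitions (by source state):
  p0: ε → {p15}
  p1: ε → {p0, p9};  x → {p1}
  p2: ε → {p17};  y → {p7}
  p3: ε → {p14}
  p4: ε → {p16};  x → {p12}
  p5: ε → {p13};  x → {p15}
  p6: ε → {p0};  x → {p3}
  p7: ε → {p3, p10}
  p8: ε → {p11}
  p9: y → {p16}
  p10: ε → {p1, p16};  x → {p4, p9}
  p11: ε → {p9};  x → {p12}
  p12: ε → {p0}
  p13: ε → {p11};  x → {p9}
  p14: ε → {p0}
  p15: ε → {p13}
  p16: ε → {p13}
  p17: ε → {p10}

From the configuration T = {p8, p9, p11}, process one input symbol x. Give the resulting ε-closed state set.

p11 on x → {p12}.
No x-transition from p8, p9.
Union after reading x: {p12}.
Now take the ε-closure:
From p12 via ε: add p0.
From p0 via ε: add p15.
From p15 via ε: add p13.
From p13 via ε: add p11.
From p11 via ε: add p9.
No new states can be added; the closed set is {p0, p9, p11, p12, p13, p15}.

{p0, p9, p11, p12, p13, p15}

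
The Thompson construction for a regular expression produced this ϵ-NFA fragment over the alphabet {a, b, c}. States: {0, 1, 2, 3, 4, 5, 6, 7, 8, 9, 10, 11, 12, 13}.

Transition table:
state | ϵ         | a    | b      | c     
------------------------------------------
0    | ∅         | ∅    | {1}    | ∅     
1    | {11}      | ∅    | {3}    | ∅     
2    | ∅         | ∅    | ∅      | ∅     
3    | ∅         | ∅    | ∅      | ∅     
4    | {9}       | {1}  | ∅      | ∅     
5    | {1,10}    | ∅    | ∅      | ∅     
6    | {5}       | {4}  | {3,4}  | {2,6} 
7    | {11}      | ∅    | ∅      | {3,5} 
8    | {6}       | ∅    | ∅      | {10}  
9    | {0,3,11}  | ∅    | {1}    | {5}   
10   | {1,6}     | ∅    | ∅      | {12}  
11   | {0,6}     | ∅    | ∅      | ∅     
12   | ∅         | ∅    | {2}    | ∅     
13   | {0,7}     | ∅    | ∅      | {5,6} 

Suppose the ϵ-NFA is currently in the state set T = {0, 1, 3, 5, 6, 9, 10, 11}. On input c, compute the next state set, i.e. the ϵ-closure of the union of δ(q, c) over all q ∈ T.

6 on c → {2, 6}.
9 on c → {5}.
10 on c → {12}.
No c-transition from 0, 1, 3, 5, 11.
Union after reading c: {2, 5, 6, 12}.
Now take the ϵ-closure:
From 5 via ϵ: add 1, 10.
From 1 via ϵ: add 11.
From 11 via ϵ: add 0.
No new states can be added; the closed set is {0, 1, 2, 5, 6, 10, 11, 12}.

{0, 1, 2, 5, 6, 10, 11, 12}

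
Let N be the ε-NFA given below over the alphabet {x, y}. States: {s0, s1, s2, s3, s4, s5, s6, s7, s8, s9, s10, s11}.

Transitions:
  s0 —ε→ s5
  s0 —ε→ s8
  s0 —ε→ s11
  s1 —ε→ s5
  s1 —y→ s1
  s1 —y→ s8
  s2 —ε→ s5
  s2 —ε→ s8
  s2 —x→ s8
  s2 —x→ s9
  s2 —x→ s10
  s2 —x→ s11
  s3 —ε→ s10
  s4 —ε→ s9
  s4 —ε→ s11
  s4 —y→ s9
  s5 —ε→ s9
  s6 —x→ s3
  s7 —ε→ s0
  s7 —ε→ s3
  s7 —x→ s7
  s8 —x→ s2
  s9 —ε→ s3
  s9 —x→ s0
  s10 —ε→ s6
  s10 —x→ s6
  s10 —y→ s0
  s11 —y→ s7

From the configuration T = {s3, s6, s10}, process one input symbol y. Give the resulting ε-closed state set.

{s0, s3, s5, s6, s8, s9, s10, s11}

s10 on y → {s0}.
No y-transition from s3, s6.
Union after reading y: {s0}.
Now take the ε-closure:
From s0 via ε: add s5, s8, s11.
From s5 via ε: add s9.
From s9 via ε: add s3.
From s3 via ε: add s10.
From s10 via ε: add s6.
No new states can be added; the closed set is {s0, s3, s5, s6, s8, s9, s10, s11}.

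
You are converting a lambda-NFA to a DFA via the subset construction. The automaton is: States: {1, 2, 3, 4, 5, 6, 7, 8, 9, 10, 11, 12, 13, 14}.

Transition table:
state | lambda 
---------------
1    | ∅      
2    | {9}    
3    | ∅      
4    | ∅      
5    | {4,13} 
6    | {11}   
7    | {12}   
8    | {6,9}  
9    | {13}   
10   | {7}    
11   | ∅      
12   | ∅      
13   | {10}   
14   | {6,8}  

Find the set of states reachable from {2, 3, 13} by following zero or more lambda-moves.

{2, 3, 7, 9, 10, 12, 13}

Start with {2, 3, 13}.
From 2 via lambda: add 9.
From 13 via lambda: add 10.
From 10 via lambda: add 7.
From 7 via lambda: add 12.
No new states can be added; the closed set is {2, 3, 7, 9, 10, 12, 13}.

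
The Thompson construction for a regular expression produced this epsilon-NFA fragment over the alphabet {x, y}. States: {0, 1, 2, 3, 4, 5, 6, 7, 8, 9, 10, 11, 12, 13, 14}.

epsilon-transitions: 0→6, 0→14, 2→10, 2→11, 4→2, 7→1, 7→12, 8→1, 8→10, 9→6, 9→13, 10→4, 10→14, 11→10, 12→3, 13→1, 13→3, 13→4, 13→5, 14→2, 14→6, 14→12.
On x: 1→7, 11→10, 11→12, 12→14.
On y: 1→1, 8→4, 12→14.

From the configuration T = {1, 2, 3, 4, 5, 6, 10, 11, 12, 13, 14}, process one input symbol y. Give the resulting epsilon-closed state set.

{1, 2, 3, 4, 6, 10, 11, 12, 14}

1 on y → {1}.
12 on y → {14}.
No y-transition from 2, 3, 4, 5, 6, 10, 11, 13, 14.
Union after reading y: {1, 14}.
Now take the epsilon-closure:
From 14 via epsilon: add 2, 6, 12.
From 2 via epsilon: add 10, 11.
From 12 via epsilon: add 3.
From 10 via epsilon: add 4.
No new states can be added; the closed set is {1, 2, 3, 4, 6, 10, 11, 12, 14}.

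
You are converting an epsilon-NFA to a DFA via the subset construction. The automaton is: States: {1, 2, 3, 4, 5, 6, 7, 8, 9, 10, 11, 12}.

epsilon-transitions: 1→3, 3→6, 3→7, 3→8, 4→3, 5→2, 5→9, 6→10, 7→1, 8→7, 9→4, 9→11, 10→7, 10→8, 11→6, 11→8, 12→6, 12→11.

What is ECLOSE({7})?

{1, 3, 6, 7, 8, 10}

Start with {7}.
From 7 via epsilon: add 1.
From 1 via epsilon: add 3.
From 3 via epsilon: add 6, 8.
From 6 via epsilon: add 10.
No new states can be added; the closed set is {1, 3, 6, 7, 8, 10}.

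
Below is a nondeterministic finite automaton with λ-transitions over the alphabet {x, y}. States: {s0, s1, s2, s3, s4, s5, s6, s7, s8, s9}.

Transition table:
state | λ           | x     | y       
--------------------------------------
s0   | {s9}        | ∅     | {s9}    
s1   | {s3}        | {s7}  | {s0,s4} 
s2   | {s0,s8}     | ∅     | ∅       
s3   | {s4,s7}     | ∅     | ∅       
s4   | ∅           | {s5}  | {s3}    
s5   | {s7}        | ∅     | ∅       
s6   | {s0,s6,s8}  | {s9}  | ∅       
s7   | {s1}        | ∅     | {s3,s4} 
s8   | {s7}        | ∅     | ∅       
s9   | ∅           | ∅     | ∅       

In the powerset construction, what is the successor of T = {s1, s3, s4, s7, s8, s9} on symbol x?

s1 on x → {s7}.
s4 on x → {s5}.
No x-transition from s3, s7, s8, s9.
Union after reading x: {s5, s7}.
Now take the λ-closure:
From s7 via λ: add s1.
From s1 via λ: add s3.
From s3 via λ: add s4.
No new states can be added; the closed set is {s1, s3, s4, s5, s7}.

{s1, s3, s4, s5, s7}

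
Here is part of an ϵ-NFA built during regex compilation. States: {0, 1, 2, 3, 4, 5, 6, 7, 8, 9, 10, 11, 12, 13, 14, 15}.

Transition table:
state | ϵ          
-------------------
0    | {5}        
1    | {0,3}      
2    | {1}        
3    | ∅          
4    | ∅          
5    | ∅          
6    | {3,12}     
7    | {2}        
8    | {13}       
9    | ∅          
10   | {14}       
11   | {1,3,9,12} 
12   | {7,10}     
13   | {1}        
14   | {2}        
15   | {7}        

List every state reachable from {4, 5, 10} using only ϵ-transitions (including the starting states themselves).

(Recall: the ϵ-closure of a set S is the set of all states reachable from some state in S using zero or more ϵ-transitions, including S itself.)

Start with {4, 5, 10}.
From 10 via ϵ: add 14.
From 14 via ϵ: add 2.
From 2 via ϵ: add 1.
From 1 via ϵ: add 0, 3.
No new states can be added; the closed set is {0, 1, 2, 3, 4, 5, 10, 14}.

{0, 1, 2, 3, 4, 5, 10, 14}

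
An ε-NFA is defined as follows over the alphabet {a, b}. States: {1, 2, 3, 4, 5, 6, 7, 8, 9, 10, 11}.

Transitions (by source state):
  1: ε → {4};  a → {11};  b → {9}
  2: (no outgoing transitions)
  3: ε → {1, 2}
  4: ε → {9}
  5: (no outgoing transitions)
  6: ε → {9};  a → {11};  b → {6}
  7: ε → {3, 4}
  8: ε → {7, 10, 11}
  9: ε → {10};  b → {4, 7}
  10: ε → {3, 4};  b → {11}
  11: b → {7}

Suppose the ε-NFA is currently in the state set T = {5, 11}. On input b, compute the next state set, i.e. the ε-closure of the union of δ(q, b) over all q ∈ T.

11 on b → {7}.
No b-transition from 5.
Union after reading b: {7}.
Now take the ε-closure:
From 7 via ε: add 3, 4.
From 3 via ε: add 1, 2.
From 4 via ε: add 9.
From 9 via ε: add 10.
No new states can be added; the closed set is {1, 2, 3, 4, 7, 9, 10}.

{1, 2, 3, 4, 7, 9, 10}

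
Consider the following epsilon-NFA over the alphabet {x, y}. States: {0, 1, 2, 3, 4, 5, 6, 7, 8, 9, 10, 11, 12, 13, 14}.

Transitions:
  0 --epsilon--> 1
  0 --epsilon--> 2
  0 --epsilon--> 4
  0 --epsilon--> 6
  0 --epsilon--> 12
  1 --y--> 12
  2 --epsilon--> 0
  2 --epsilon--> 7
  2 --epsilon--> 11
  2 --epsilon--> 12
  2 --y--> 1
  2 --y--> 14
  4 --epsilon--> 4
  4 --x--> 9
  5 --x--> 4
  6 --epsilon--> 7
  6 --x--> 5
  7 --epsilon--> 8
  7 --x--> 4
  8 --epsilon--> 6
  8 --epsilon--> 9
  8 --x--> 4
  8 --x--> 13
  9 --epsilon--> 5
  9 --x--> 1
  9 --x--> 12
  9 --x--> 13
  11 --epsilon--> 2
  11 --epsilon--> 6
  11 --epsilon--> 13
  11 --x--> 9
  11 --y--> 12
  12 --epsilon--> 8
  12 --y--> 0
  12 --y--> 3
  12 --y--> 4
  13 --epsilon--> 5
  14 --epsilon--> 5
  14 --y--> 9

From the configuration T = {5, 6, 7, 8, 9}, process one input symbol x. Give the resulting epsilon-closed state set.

5 on x → {4}.
6 on x → {5}.
7 on x → {4}.
8 on x → {4, 13}.
9 on x → {1, 12, 13}.
Union after reading x: {1, 4, 5, 12, 13}.
Now take the epsilon-closure:
From 12 via epsilon: add 8.
From 8 via epsilon: add 6, 9.
From 6 via epsilon: add 7.
No new states can be added; the closed set is {1, 4, 5, 6, 7, 8, 9, 12, 13}.

{1, 4, 5, 6, 7, 8, 9, 12, 13}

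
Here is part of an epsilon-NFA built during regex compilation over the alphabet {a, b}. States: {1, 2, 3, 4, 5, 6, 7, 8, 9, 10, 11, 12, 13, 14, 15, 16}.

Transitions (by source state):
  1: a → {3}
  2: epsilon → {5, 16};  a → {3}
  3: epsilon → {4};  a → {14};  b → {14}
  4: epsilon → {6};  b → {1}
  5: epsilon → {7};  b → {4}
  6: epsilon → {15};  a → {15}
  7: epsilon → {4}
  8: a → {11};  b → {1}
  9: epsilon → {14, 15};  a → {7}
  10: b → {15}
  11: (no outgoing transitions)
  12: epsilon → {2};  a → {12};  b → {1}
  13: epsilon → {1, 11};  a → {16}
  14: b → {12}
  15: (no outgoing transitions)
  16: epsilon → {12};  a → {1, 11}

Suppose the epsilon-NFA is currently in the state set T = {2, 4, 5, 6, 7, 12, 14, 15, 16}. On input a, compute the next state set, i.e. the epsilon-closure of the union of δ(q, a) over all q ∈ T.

2 on a → {3}.
6 on a → {15}.
12 on a → {12}.
16 on a → {1, 11}.
No a-transition from 4, 5, 7, 14, 15.
Union after reading a: {1, 3, 11, 12, 15}.
Now take the epsilon-closure:
From 3 via epsilon: add 4.
From 12 via epsilon: add 2.
From 2 via epsilon: add 5, 16.
From 4 via epsilon: add 6.
From 5 via epsilon: add 7.
No new states can be added; the closed set is {1, 2, 3, 4, 5, 6, 7, 11, 12, 15, 16}.

{1, 2, 3, 4, 5, 6, 7, 11, 12, 15, 16}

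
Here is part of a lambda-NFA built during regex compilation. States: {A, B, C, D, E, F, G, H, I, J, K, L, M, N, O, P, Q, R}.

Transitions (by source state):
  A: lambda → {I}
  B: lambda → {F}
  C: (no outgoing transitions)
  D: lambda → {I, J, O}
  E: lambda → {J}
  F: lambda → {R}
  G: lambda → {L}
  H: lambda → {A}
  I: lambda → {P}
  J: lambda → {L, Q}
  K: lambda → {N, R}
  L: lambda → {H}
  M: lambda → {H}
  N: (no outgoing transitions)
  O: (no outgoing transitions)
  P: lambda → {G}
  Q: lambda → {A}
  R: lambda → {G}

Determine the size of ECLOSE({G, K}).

9

Start with {G, K}.
From G via lambda: add L.
From K via lambda: add N, R.
From L via lambda: add H.
From H via lambda: add A.
From A via lambda: add I.
From I via lambda: add P.
lambda-closure = {A, G, H, I, K, L, N, P, R}, which has 9 states.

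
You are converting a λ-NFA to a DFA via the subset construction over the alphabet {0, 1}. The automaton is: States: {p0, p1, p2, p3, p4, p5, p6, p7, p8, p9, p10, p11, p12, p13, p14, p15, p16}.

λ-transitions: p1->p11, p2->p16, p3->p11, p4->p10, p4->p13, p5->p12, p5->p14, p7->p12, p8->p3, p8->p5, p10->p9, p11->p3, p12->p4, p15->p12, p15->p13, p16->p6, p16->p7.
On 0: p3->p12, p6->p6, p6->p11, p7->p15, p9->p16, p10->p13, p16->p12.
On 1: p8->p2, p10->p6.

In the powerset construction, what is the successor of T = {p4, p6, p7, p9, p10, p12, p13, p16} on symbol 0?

{p3, p4, p6, p7, p9, p10, p11, p12, p13, p15, p16}

p6 on 0 → {p6, p11}.
p7 on 0 → {p15}.
p9 on 0 → {p16}.
p10 on 0 → {p13}.
p16 on 0 → {p12}.
No 0-transition from p4, p12, p13.
Union after reading 0: {p6, p11, p12, p13, p15, p16}.
Now take the λ-closure:
From p11 via λ: add p3.
From p12 via λ: add p4.
From p16 via λ: add p7.
From p4 via λ: add p10.
From p10 via λ: add p9.
No new states can be added; the closed set is {p3, p4, p6, p7, p9, p10, p11, p12, p13, p15, p16}.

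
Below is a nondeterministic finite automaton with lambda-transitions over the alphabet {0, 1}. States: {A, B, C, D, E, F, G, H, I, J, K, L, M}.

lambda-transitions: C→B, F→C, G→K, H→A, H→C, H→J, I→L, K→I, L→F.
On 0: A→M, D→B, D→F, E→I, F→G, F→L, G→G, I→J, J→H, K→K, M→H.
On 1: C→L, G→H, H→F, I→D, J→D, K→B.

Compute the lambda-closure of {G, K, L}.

Start with {G, K, L}.
From K via lambda: add I.
From L via lambda: add F.
From F via lambda: add C.
From C via lambda: add B.
No new states can be added; the closed set is {B, C, F, G, I, K, L}.

{B, C, F, G, I, K, L}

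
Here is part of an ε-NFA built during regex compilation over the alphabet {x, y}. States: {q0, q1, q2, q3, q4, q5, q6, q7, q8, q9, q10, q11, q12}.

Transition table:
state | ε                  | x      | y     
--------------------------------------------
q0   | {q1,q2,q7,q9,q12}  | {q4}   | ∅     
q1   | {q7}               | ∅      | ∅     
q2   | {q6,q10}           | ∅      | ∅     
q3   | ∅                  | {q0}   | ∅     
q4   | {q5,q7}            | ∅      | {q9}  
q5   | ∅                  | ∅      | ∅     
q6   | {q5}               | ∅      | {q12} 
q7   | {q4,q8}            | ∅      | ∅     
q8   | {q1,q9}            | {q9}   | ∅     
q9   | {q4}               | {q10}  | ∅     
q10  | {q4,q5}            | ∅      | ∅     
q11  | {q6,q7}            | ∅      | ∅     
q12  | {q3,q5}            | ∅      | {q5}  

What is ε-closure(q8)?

{q1, q4, q5, q7, q8, q9}

Start with {q8}.
From q8 via ε: add q1, q9.
From q1 via ε: add q7.
From q9 via ε: add q4.
From q4 via ε: add q5.
No new states can be added; the closed set is {q1, q4, q5, q7, q8, q9}.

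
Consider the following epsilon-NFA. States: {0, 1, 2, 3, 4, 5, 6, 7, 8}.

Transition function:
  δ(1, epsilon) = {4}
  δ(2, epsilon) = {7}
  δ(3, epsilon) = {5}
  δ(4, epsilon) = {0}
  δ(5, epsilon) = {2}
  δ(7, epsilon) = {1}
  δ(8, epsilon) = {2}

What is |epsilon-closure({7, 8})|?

Start with {7, 8}.
From 7 via epsilon: add 1.
From 8 via epsilon: add 2.
From 1 via epsilon: add 4.
From 4 via epsilon: add 0.
epsilon-closure = {0, 1, 2, 4, 7, 8}, which has 6 states.

6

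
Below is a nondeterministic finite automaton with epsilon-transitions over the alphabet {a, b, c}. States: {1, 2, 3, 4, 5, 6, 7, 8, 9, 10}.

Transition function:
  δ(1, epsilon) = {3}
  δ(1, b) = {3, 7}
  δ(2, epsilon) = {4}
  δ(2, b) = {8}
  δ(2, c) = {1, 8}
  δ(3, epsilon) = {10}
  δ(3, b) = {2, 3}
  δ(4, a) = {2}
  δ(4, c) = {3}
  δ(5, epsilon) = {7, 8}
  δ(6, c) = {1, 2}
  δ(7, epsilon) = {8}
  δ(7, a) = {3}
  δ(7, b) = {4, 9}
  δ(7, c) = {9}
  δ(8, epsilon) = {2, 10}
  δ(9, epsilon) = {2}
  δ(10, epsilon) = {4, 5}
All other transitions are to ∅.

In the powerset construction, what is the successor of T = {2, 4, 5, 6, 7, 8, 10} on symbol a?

4 on a → {2}.
7 on a → {3}.
No a-transition from 2, 5, 6, 8, 10.
Union after reading a: {2, 3}.
Now take the epsilon-closure:
From 2 via epsilon: add 4.
From 3 via epsilon: add 10.
From 10 via epsilon: add 5.
From 5 via epsilon: add 7, 8.
No new states can be added; the closed set is {2, 3, 4, 5, 7, 8, 10}.

{2, 3, 4, 5, 7, 8, 10}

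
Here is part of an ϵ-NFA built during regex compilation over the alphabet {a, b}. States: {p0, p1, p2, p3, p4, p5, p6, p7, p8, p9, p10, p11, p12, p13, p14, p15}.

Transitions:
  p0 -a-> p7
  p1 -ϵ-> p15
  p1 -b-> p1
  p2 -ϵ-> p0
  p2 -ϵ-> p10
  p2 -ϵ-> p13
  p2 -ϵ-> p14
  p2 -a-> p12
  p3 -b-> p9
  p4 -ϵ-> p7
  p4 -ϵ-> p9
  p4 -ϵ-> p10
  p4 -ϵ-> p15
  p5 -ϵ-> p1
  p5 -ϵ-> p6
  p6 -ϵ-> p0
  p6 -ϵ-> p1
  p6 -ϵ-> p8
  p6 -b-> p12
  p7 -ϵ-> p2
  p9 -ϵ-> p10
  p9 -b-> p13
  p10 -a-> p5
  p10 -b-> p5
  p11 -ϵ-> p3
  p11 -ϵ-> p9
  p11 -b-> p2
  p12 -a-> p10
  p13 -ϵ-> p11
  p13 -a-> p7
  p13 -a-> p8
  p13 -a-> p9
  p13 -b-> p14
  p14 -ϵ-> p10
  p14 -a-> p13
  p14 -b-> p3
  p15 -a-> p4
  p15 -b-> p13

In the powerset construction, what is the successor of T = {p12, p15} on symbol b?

{p3, p9, p10, p11, p13}

p15 on b → {p13}.
No b-transition from p12.
Union after reading b: {p13}.
Now take the ϵ-closure:
From p13 via ϵ: add p11.
From p11 via ϵ: add p3, p9.
From p9 via ϵ: add p10.
No new states can be added; the closed set is {p3, p9, p10, p11, p13}.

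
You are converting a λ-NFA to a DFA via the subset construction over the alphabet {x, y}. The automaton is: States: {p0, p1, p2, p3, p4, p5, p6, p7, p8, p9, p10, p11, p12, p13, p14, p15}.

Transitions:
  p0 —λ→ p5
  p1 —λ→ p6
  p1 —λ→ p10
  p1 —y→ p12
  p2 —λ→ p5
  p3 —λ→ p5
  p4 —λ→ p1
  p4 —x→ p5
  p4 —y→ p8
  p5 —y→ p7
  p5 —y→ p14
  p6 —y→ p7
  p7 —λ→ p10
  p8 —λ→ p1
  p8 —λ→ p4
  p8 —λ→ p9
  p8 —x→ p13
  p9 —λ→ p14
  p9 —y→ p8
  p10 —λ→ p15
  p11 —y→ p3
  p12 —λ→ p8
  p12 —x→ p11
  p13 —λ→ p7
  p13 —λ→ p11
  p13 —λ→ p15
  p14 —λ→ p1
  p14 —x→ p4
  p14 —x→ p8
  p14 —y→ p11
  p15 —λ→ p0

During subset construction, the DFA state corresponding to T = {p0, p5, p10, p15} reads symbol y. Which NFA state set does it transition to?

p5 on y → {p7, p14}.
No y-transition from p0, p10, p15.
Union after reading y: {p7, p14}.
Now take the λ-closure:
From p7 via λ: add p10.
From p14 via λ: add p1.
From p1 via λ: add p6.
From p10 via λ: add p15.
From p15 via λ: add p0.
From p0 via λ: add p5.
No new states can be added; the closed set is {p0, p1, p5, p6, p7, p10, p14, p15}.

{p0, p1, p5, p6, p7, p10, p14, p15}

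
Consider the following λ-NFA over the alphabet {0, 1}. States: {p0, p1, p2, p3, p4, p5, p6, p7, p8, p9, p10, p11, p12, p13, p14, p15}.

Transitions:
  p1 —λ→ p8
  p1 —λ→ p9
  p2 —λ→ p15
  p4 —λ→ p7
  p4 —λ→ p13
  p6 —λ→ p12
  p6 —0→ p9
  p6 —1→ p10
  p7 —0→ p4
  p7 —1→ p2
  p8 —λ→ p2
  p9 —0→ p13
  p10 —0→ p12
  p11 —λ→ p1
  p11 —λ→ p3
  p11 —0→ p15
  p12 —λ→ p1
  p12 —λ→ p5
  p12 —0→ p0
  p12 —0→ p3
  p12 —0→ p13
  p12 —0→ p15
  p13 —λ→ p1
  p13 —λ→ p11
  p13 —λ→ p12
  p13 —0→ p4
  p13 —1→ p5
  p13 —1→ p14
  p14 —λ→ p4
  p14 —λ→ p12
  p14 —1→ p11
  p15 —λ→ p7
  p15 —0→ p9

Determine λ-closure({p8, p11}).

Start with {p8, p11}.
From p8 via λ: add p2.
From p11 via λ: add p1, p3.
From p1 via λ: add p9.
From p2 via λ: add p15.
From p15 via λ: add p7.
No new states can be added; the closed set is {p1, p2, p3, p7, p8, p9, p11, p15}.

{p1, p2, p3, p7, p8, p9, p11, p15}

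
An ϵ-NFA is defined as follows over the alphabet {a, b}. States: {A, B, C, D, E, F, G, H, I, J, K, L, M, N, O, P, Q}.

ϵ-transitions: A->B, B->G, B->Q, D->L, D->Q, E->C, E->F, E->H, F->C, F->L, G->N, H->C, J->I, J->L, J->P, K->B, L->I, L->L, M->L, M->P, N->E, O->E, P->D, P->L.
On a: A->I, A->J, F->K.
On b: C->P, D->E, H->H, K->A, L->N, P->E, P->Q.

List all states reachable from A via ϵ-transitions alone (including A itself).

Start with {A}.
From A via ϵ: add B.
From B via ϵ: add G, Q.
From G via ϵ: add N.
From N via ϵ: add E.
From E via ϵ: add C, F, H.
From F via ϵ: add L.
From L via ϵ: add I.
No new states can be added; the closed set is {A, B, C, E, F, G, H, I, L, N, Q}.

{A, B, C, E, F, G, H, I, L, N, Q}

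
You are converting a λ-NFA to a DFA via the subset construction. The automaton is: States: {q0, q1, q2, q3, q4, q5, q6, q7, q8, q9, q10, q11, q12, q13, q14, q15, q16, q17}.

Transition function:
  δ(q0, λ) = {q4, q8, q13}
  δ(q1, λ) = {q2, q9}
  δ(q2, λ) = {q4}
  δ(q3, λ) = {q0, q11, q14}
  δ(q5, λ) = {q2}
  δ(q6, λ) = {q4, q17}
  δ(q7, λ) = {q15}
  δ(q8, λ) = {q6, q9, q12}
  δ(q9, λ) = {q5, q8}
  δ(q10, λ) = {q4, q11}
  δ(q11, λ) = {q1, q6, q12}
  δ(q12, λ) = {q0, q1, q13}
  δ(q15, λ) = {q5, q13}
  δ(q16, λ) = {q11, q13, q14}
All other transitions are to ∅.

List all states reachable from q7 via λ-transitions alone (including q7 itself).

Start with {q7}.
From q7 via λ: add q15.
From q15 via λ: add q5, q13.
From q5 via λ: add q2.
From q2 via λ: add q4.
No new states can be added; the closed set is {q2, q4, q5, q7, q13, q15}.

{q2, q4, q5, q7, q13, q15}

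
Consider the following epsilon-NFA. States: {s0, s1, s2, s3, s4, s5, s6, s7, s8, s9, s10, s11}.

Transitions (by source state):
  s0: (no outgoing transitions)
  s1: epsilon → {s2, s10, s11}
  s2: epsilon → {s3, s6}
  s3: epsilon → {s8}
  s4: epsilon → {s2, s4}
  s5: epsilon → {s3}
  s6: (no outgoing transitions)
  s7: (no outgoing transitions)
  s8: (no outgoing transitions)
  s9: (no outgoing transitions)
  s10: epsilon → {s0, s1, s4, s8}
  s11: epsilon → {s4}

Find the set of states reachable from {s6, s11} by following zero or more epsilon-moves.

{s2, s3, s4, s6, s8, s11}

Start with {s6, s11}.
From s11 via epsilon: add s4.
From s4 via epsilon: add s2.
From s2 via epsilon: add s3.
From s3 via epsilon: add s8.
No new states can be added; the closed set is {s2, s3, s4, s6, s8, s11}.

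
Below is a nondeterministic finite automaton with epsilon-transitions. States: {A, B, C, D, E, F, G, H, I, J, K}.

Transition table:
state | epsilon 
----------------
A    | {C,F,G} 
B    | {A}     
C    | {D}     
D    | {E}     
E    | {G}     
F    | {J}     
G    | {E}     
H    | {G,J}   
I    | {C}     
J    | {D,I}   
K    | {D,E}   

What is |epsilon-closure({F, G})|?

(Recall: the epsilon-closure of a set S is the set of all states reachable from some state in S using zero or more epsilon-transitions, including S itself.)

7

Start with {F, G}.
From F via epsilon: add J.
From G via epsilon: add E.
From J via epsilon: add D, I.
From I via epsilon: add C.
epsilon-closure = {C, D, E, F, G, I, J}, which has 7 states.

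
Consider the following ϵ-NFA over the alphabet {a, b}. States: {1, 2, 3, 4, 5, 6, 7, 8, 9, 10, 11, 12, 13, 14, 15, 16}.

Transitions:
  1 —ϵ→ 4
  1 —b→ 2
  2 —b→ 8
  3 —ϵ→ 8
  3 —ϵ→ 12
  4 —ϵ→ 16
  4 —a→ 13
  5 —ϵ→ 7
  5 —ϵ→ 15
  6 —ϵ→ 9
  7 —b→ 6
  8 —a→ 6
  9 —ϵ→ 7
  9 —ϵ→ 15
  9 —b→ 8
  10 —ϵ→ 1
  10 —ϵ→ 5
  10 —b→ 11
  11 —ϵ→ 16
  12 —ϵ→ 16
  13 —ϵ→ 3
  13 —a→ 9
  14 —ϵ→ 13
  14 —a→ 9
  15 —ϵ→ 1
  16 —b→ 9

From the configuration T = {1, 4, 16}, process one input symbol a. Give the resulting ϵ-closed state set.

4 on a → {13}.
No a-transition from 1, 16.
Union after reading a: {13}.
Now take the ϵ-closure:
From 13 via ϵ: add 3.
From 3 via ϵ: add 8, 12.
From 12 via ϵ: add 16.
No new states can be added; the closed set is {3, 8, 12, 13, 16}.

{3, 8, 12, 13, 16}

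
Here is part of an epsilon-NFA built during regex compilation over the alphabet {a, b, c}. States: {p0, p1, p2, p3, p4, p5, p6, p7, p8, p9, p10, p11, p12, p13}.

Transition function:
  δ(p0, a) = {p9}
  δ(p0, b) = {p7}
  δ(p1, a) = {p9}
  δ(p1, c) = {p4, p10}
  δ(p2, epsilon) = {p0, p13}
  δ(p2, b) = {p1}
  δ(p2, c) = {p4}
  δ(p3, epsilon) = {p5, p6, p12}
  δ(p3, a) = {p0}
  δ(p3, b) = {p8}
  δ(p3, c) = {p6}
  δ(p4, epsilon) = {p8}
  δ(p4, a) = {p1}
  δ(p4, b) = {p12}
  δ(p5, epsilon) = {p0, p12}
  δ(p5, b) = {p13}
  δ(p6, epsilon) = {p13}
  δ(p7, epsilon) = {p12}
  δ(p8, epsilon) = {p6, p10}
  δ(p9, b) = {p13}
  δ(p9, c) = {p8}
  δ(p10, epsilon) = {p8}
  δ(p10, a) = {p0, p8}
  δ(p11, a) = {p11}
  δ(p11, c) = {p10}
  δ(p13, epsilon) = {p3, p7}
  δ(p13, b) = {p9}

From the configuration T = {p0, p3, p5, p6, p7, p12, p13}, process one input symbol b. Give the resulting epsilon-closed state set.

{p0, p3, p5, p6, p7, p8, p9, p10, p12, p13}

p0 on b → {p7}.
p3 on b → {p8}.
p5 on b → {p13}.
p13 on b → {p9}.
No b-transition from p6, p7, p12.
Union after reading b: {p7, p8, p9, p13}.
Now take the epsilon-closure:
From p7 via epsilon: add p12.
From p8 via epsilon: add p6, p10.
From p13 via epsilon: add p3.
From p3 via epsilon: add p5.
From p5 via epsilon: add p0.
No new states can be added; the closed set is {p0, p3, p5, p6, p7, p8, p9, p10, p12, p13}.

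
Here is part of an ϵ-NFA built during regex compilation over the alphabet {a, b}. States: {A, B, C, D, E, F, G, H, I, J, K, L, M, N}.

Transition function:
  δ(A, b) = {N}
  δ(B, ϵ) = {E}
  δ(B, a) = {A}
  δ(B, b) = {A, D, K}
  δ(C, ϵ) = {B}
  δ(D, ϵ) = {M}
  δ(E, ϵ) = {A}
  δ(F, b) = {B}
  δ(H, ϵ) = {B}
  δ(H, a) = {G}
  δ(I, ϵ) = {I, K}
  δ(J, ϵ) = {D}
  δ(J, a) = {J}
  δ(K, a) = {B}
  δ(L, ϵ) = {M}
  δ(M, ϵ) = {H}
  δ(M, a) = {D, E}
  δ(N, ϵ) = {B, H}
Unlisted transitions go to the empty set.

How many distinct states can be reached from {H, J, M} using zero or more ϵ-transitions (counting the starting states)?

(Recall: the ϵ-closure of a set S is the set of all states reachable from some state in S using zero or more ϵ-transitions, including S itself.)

7

Start with {H, J, M}.
From H via ϵ: add B.
From J via ϵ: add D.
From B via ϵ: add E.
From E via ϵ: add A.
ϵ-closure = {A, B, D, E, H, J, M}, which has 7 states.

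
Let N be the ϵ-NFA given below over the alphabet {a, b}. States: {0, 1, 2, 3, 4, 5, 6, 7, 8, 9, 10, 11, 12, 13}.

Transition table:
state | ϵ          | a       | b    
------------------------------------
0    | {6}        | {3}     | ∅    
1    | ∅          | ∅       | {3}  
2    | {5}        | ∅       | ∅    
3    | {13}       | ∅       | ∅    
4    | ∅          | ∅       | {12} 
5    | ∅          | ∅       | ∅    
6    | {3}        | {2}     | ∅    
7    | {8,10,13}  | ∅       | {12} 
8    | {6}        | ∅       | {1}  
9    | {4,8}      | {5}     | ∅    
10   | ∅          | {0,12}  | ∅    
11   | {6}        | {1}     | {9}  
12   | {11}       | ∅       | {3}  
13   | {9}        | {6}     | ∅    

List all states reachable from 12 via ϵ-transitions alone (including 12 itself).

{3, 4, 6, 8, 9, 11, 12, 13}

Start with {12}.
From 12 via ϵ: add 11.
From 11 via ϵ: add 6.
From 6 via ϵ: add 3.
From 3 via ϵ: add 13.
From 13 via ϵ: add 9.
From 9 via ϵ: add 4, 8.
No new states can be added; the closed set is {3, 4, 6, 8, 9, 11, 12, 13}.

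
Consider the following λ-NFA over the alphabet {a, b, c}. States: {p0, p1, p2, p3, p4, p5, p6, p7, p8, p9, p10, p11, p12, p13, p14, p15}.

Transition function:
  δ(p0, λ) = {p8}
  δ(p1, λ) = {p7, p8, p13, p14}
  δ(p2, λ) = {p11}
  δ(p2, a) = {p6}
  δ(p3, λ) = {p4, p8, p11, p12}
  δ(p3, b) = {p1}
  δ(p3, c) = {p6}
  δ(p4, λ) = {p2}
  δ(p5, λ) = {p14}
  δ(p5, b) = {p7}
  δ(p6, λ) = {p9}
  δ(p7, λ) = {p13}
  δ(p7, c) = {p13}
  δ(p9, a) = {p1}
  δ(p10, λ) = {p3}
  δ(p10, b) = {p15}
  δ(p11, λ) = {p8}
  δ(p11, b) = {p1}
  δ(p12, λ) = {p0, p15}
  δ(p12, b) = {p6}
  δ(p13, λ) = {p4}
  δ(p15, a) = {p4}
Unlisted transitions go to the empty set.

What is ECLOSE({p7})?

Start with {p7}.
From p7 via λ: add p13.
From p13 via λ: add p4.
From p4 via λ: add p2.
From p2 via λ: add p11.
From p11 via λ: add p8.
No new states can be added; the closed set is {p2, p4, p7, p8, p11, p13}.

{p2, p4, p7, p8, p11, p13}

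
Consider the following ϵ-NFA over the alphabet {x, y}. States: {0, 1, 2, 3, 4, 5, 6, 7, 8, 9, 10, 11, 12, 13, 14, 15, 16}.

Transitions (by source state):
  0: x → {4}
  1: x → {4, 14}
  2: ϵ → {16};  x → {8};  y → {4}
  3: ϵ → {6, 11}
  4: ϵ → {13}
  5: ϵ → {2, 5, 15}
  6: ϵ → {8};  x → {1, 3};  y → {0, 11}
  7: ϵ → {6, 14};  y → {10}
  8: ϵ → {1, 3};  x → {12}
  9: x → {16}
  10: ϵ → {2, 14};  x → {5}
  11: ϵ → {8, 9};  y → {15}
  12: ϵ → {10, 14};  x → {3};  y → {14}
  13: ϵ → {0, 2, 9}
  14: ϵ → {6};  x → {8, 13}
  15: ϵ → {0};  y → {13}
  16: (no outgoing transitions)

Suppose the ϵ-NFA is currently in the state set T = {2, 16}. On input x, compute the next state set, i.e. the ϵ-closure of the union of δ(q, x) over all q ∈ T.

{1, 3, 6, 8, 9, 11}

2 on x → {8}.
No x-transition from 16.
Union after reading x: {8}.
Now take the ϵ-closure:
From 8 via ϵ: add 1, 3.
From 3 via ϵ: add 6, 11.
From 11 via ϵ: add 9.
No new states can be added; the closed set is {1, 3, 6, 8, 9, 11}.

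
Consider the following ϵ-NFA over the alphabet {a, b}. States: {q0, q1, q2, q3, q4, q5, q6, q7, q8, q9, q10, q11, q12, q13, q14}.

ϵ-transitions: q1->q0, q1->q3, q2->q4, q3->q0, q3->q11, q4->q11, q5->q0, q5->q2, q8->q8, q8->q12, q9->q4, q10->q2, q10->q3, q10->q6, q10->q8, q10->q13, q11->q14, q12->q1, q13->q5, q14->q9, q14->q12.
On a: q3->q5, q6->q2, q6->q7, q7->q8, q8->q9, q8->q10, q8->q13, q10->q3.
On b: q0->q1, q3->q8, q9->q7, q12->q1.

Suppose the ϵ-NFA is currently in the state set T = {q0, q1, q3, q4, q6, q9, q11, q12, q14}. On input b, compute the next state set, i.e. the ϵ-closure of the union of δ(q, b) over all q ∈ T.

{q0, q1, q3, q4, q7, q8, q9, q11, q12, q14}

q0 on b → {q1}.
q3 on b → {q8}.
q9 on b → {q7}.
q12 on b → {q1}.
No b-transition from q1, q4, q6, q11, q14.
Union after reading b: {q1, q7, q8}.
Now take the ϵ-closure:
From q1 via ϵ: add q0, q3.
From q8 via ϵ: add q12.
From q3 via ϵ: add q11.
From q11 via ϵ: add q14.
From q14 via ϵ: add q9.
From q9 via ϵ: add q4.
No new states can be added; the closed set is {q0, q1, q3, q4, q7, q8, q9, q11, q12, q14}.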